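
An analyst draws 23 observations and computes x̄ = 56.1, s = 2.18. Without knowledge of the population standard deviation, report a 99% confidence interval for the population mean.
(54.82, 57.38)

t-interval (σ unknown):
df = n - 1 = 22
t* = 2.819 for 99% confidence

Margin of error = t* · s/√n = 2.819 · 2.18/√23 = 1.28

CI: (54.82, 57.38)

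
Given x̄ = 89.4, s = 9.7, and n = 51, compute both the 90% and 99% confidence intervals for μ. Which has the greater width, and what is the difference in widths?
99% CI is wider by 2.72

df = 50
90% CI: t* = 1.676, (87.12, 91.68), width = 2 · t* · s/√n = 4.55
99% CI: t* = 2.678, (85.76, 93.04), width = 2 · t* · s/√n = 7.27

The 99% CI is wider by 7.27 - 4.55 = 2.72.
Higher confidence requires a wider interval.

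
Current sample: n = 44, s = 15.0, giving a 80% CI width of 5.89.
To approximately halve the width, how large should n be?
n ≈ 176

CI width ∝ 1/√n
To reduce width by factor 2, need √n to grow by 2 → need 2² = 4 times as many samples.

Current: n = 44, width = 5.89
New: n = 176, width ≈ 2.91

Width reduced by factor of 5.89/2.91 = 2.02.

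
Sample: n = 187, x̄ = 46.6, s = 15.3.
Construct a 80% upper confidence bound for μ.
μ ≤ 47.54

Upper bound (one-sided):
t* = 0.844 (one-sided for 80%)
Upper bound = x̄ + t* · s/√n = 46.6 + 0.844 · 15.3/√187 = 47.54

We are 80% confident that μ ≤ 47.54.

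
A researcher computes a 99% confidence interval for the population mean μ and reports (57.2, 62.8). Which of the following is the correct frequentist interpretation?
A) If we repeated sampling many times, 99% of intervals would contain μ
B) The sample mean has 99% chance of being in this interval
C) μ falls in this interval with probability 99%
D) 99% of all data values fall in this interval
A

A) Correct — this is the frequentist long-run coverage interpretation.
B) Wrong — x̄ is observed and sits in the interval by construction.
C) Wrong — μ is fixed; the randomness lives in the interval, not in μ.
D) Wrong — a CI is about the parameter μ, not individual data values.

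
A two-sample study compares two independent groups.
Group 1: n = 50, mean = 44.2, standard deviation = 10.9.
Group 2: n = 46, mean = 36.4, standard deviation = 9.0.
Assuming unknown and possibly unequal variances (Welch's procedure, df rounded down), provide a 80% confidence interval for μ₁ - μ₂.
(5.17, 10.43)

Difference: x̄₁ - x̄₂ = 7.80
SE = √(s₁²/n₁ + s₂²/n₂) = √(10.9²/50 + 9.0²/46) = 2.0340
df = 92.95 → 92 (Welch–Satterthwaite, rounded down)
t* = 1.291

CI: 7.80 ± 1.291 · 2.0340 = 7.80 ± 2.63 = (5.17, 10.43)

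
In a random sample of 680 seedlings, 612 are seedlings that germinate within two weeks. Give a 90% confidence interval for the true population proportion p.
(0.881, 0.919)

Proportion CI:
p̂ = 612/680 = 0.90000
SE = √(p̂(1-p̂)/n) = √(0.90000 · 0.10000 / 680) = 0.01150

z* = 1.645
Margin = z* · SE = 1.645 · 0.01150 = 0.0189

CI: 0.90000 ± 0.0189 = (0.881, 0.919)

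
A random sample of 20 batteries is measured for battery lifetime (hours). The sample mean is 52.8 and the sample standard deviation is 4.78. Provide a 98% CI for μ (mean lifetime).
(50.09, 55.51)

t-interval (σ unknown):
df = n - 1 = 19
t* = 2.539 for 98% confidence

Margin of error = t* · s/√n = 2.539 · 4.78/√20 = 2.71

CI: (50.09, 55.51)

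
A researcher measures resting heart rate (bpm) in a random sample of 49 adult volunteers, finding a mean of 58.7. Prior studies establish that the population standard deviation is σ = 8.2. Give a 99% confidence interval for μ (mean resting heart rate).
(55.68, 61.72)

z-interval (σ known):
z* = 2.576 for 99% confidence

Margin of error = z* · σ/√n = 2.576 · 8.2/√49 = 3.02

CI: (58.7 - 3.02, 58.7 + 3.02) = (55.68, 61.72)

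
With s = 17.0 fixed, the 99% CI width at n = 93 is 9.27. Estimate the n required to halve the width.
n ≈ 372

CI width ∝ 1/√n
To reduce width by factor 2, need √n to grow by 2 → need 2² = 4 times as many samples.

Current: n = 93, width = 9.27
New: n = 372, width ≈ 4.56

Width reduced by factor of 9.27/4.56 = 2.03.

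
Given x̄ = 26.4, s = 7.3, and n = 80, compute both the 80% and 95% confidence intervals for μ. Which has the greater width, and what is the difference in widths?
95% CI is wider by 1.14

df = 79
80% CI: t* = 1.292, (25.35, 27.45), width = 2 · t* · s/√n = 2.11
95% CI: t* = 1.990, (24.78, 28.02), width = 2 · t* · s/√n = 3.25

The 95% CI is wider by 3.25 - 2.11 = 1.14.
Higher confidence requires a wider interval.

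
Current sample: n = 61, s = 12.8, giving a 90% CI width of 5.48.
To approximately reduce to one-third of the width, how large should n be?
n ≈ 549

CI width ∝ 1/√n
To reduce width by factor 3, need √n to grow by 3 → need 3² = 9 times as many samples.

Current: n = 61, width = 5.48
New: n = 549, width ≈ 1.80

Width reduced by factor of 5.48/1.80 = 3.04.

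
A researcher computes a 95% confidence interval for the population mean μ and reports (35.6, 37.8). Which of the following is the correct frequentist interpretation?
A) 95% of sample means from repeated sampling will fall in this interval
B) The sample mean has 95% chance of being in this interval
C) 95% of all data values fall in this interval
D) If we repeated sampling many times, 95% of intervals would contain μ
D

A) Wrong — coverage applies to intervals containing μ, not to future x̄ values.
B) Wrong — x̄ is observed and sits in the interval by construction.
C) Wrong — a CI is about the parameter μ, not individual data values.
D) Correct — this is the frequentist long-run coverage interpretation.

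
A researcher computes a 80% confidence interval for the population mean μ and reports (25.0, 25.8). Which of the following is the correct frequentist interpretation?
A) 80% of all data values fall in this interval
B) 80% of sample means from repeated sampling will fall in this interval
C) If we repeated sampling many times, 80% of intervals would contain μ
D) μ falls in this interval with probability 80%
C

A) Wrong — a CI is about the parameter μ, not individual data values.
B) Wrong — coverage applies to intervals containing μ, not to future x̄ values.
C) Correct — this is the frequentist long-run coverage interpretation.
D) Wrong — μ is fixed; the randomness lives in the interval, not in μ.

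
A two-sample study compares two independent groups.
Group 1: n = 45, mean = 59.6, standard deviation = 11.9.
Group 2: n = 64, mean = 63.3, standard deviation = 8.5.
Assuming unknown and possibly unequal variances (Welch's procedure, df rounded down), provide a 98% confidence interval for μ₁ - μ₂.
(-8.62, 1.22)

Difference: x̄₁ - x̄₂ = -3.70
SE = √(s₁²/n₁ + s₂²/n₂) = √(11.9²/45 + 8.5²/64) = 2.0678
df = 74.53 → 74 (Welch–Satterthwaite, rounded down)
t* = 2.378

CI: -3.70 ± 2.378 · 2.0678 = -3.70 ± 4.92 = (-8.62, 1.22)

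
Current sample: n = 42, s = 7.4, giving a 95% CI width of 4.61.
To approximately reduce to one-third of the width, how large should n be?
n ≈ 378

CI width ∝ 1/√n
To reduce width by factor 3, need √n to grow by 3 → need 3² = 9 times as many samples.

Current: n = 42, width = 4.61
New: n = 378, width ≈ 1.50

Width reduced by factor of 4.61/1.50 = 3.07.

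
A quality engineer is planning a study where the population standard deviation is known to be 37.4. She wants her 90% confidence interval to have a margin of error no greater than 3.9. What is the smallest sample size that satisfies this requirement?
n ≥ 249

For margin E ≤ 3.9:
n ≥ (z* · σ / E)²
n ≥ (1.645 · 37.4 / 3.9)²
n ≥ 248.85

Minimum n = 249 (rounding up)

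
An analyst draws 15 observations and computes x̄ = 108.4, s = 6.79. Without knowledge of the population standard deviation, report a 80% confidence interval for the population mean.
(106.04, 110.76)

t-interval (σ unknown):
df = n - 1 = 14
t* = 1.345 for 80% confidence

Margin of error = t* · s/√n = 1.345 · 6.79/√15 = 2.36

CI: (106.04, 110.76)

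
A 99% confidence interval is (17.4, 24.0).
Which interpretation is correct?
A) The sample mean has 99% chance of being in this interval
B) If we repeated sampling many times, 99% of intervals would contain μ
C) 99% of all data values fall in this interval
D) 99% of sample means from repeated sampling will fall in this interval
B

A) Wrong — x̄ is observed and sits in the interval by construction.
B) Correct — this is the frequentist long-run coverage interpretation.
C) Wrong — a CI is about the parameter μ, not individual data values.
D) Wrong — coverage applies to intervals containing μ, not to future x̄ values.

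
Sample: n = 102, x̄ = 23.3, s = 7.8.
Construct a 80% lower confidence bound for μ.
μ ≥ 22.65

Lower bound (one-sided):
t* = 0.845 (one-sided for 80%)
Lower bound = x̄ - t* · s/√n = 23.3 - 0.845 · 7.8/√102 = 22.65

We are 80% confident that μ ≥ 22.65.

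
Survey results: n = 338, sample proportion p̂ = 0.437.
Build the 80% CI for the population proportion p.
(0.402, 0.472)

Proportion CI:
SE = √(p̂(1-p̂)/n) = √(0.437 · 0.563 / 338) = 0.02698

z* = 1.282
Margin = z* · SE = 1.282 · 0.02698 = 0.0346

CI: 0.437 ± 0.0346 = (0.402, 0.472)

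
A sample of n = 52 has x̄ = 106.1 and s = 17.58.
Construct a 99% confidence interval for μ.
(99.58, 112.62)

t-interval (σ unknown):
df = n - 1 = 51
t* = 2.676 for 99% confidence

Margin of error = t* · s/√n = 2.676 · 17.58/√52 = 6.52

CI: (99.58, 112.62)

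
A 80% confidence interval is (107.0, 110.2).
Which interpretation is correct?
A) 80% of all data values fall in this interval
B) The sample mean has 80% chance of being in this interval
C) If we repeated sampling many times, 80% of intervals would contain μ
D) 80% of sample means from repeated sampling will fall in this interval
C

A) Wrong — a CI is about the parameter μ, not individual data values.
B) Wrong — x̄ is observed and sits in the interval by construction.
C) Correct — this is the frequentist long-run coverage interpretation.
D) Wrong — coverage applies to intervals containing μ, not to future x̄ values.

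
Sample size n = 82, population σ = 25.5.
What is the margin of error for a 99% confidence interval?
Margin of error = 7.25

Margin of error = z* · σ/√n
= 2.576 · 25.5/√82
= 2.576 · 25.5/9.0554
= 7.25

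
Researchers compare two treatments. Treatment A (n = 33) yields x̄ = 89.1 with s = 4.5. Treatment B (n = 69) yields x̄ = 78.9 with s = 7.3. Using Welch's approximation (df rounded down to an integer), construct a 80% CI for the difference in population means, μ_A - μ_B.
(8.68, 11.72)

Difference: x̄₁ - x̄₂ = 10.20
SE = √(s₁²/n₁ + s₂²/n₂) = √(4.5²/33 + 7.3²/69) = 1.1773
df = 93.52 → 93 (Welch–Satterthwaite, rounded down)
t* = 1.291

CI: 10.20 ± 1.291 · 1.1773 = 10.20 ± 1.52 = (8.68, 11.72)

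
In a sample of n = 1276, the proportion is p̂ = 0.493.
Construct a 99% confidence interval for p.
(0.457, 0.529)

Proportion CI:
SE = √(p̂(1-p̂)/n) = √(0.493 · 0.507 / 1276) = 0.01400

z* = 2.576
Margin = z* · SE = 2.576 · 0.01400 = 0.0361

CI: 0.493 ± 0.0361 = (0.457, 0.529)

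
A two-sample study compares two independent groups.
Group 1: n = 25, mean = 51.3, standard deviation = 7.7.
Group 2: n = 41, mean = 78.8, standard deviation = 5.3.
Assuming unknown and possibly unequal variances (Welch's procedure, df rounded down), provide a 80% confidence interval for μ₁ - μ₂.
(-29.78, -25.22)

Difference: x̄₁ - x̄₂ = -27.50
SE = √(s₁²/n₁ + s₂²/n₂) = √(7.7²/25 + 5.3²/41) = 1.7483
df = 37.97 → 37 (Welch–Satterthwaite, rounded down)
t* = 1.305

CI: -27.50 ± 1.305 · 1.7483 = -27.50 ± 2.28 = (-29.78, -25.22)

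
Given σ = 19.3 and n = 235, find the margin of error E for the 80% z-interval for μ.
Margin of error = 1.61

Margin of error = z* · σ/√n
= 1.282 · 19.3/√235
= 1.282 · 19.3/15.3297
= 1.61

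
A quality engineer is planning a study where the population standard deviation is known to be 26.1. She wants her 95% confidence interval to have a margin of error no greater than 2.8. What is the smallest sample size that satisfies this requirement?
n ≥ 334

For margin E ≤ 2.8:
n ≥ (z* · σ / E)²
n ≥ (1.960 · 26.1 / 2.8)²
n ≥ 333.79

Minimum n = 334 (rounding up)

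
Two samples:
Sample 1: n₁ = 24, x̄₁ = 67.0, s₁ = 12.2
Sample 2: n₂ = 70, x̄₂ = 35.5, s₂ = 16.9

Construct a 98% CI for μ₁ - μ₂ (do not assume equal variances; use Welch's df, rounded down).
(23.82, 39.18)

Difference: x̄₁ - x̄₂ = 31.50
SE = √(s₁²/n₁ + s₂²/n₂) = √(12.2²/24 + 16.9²/70) = 3.2065
df = 55.25 → 55 (Welch–Satterthwaite, rounded down)
t* = 2.396

CI: 31.50 ± 2.396 · 3.2065 = 31.50 ± 7.68 = (23.82, 39.18)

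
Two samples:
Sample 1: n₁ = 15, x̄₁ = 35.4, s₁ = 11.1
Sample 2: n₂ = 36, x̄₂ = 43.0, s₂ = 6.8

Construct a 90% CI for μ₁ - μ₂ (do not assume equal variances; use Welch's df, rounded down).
(-12.94, -2.26)

Difference: x̄₁ - x̄₂ = -7.60
SE = √(s₁²/n₁ + s₂²/n₂) = √(11.1²/15 + 6.8²/36) = 3.0820
df = 18.54 → 18 (Welch–Satterthwaite, rounded down)
t* = 1.734

CI: -7.60 ± 1.734 · 3.0820 = -7.60 ± 5.34 = (-12.94, -2.26)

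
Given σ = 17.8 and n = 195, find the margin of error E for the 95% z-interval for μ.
Margin of error = 2.50

Margin of error = z* · σ/√n
= 1.960 · 17.8/√195
= 1.960 · 17.8/13.9642
= 2.50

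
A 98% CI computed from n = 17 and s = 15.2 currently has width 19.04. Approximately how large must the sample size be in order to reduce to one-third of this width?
n ≈ 153

CI width ∝ 1/√n
To reduce width by factor 3, need √n to grow by 3 → need 3² = 9 times as many samples.

Current: n = 17, width = 19.04
New: n = 153, width ≈ 5.78

Width reduced by factor of 19.04/5.78 = 3.29.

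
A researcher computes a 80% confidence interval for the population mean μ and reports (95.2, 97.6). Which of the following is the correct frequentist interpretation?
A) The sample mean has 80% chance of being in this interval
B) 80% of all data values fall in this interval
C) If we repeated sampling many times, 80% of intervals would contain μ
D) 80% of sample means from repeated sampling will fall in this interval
C

A) Wrong — x̄ is observed and sits in the interval by construction.
B) Wrong — a CI is about the parameter μ, not individual data values.
C) Correct — this is the frequentist long-run coverage interpretation.
D) Wrong — coverage applies to intervals containing μ, not to future x̄ values.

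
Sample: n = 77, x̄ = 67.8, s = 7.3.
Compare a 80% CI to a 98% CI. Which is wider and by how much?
98% CI is wider by 1.80

df = 76
80% CI: t* = 1.293, (66.72, 68.88), width = 2 · t* · s/√n = 2.15
98% CI: t* = 2.376, (65.82, 69.78), width = 2 · t* · s/√n = 3.95

The 98% CI is wider by 3.95 - 2.15 = 1.80.
Higher confidence requires a wider interval.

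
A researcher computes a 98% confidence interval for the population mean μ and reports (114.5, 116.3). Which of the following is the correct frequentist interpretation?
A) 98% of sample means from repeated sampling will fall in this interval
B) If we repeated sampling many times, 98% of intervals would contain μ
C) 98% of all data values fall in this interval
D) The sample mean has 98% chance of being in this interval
B

A) Wrong — coverage applies to intervals containing μ, not to future x̄ values.
B) Correct — this is the frequentist long-run coverage interpretation.
C) Wrong — a CI is about the parameter μ, not individual data values.
D) Wrong — x̄ is observed and sits in the interval by construction.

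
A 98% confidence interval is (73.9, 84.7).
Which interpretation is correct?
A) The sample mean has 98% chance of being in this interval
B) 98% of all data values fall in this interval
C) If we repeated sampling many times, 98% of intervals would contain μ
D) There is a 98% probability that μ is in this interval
C

A) Wrong — x̄ is observed and sits in the interval by construction.
B) Wrong — a CI is about the parameter μ, not individual data values.
C) Correct — this is the frequentist long-run coverage interpretation.
D) Wrong — μ is fixed; the randomness lives in the interval, not in μ.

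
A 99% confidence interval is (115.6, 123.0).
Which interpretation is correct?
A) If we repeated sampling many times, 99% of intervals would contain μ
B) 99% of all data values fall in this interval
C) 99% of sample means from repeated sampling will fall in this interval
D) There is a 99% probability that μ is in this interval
A

A) Correct — this is the frequentist long-run coverage interpretation.
B) Wrong — a CI is about the parameter μ, not individual data values.
C) Wrong — coverage applies to intervals containing μ, not to future x̄ values.
D) Wrong — μ is fixed; the randomness lives in the interval, not in μ.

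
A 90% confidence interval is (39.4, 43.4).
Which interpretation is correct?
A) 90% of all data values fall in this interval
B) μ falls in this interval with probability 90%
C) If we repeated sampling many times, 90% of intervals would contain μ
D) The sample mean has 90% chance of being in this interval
C

A) Wrong — a CI is about the parameter μ, not individual data values.
B) Wrong — μ is fixed; the randomness lives in the interval, not in μ.
C) Correct — this is the frequentist long-run coverage interpretation.
D) Wrong — x̄ is observed and sits in the interval by construction.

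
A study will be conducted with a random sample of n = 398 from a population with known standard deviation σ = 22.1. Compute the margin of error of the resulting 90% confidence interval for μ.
Margin of error = 1.82

Margin of error = z* · σ/√n
= 1.645 · 22.1/√398
= 1.645 · 22.1/19.9499
= 1.82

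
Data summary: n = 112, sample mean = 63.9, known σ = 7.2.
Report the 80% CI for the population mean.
(63.03, 64.77)

z-interval (σ known):
z* = 1.282 for 80% confidence

Margin of error = z* · σ/√n = 1.282 · 7.2/√112 = 0.87

CI: (63.9 - 0.87, 63.9 + 0.87) = (63.03, 64.77)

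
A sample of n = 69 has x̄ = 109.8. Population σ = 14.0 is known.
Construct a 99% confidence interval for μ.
(105.46, 114.14)

z-interval (σ known):
z* = 2.576 for 99% confidence

Margin of error = z* · σ/√n = 2.576 · 14.0/√69 = 4.34

CI: (109.8 - 4.34, 109.8 + 4.34) = (105.46, 114.14)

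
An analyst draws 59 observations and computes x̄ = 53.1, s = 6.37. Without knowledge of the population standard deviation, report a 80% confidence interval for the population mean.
(52.03, 54.17)

t-interval (σ unknown):
df = n - 1 = 58
t* = 1.296 for 80% confidence

Margin of error = t* · s/√n = 1.296 · 6.37/√59 = 1.07

CI: (52.03, 54.17)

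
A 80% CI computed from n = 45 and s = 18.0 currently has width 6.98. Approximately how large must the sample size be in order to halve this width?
n ≈ 180

CI width ∝ 1/√n
To reduce width by factor 2, need √n to grow by 2 → need 2² = 4 times as many samples.

Current: n = 45, width = 6.98
New: n = 180, width ≈ 3.45

Width reduced by factor of 6.98/3.45 = 2.02.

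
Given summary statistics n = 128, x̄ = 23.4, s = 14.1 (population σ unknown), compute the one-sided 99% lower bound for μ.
μ ≥ 20.46

Lower bound (one-sided):
t* = 2.356 (one-sided for 99%)
Lower bound = x̄ - t* · s/√n = 23.4 - 2.356 · 14.1/√128 = 20.46

We are 99% confident that μ ≥ 20.46.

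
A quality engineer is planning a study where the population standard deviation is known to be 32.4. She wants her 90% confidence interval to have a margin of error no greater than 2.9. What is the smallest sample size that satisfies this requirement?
n ≥ 338

For margin E ≤ 2.9:
n ≥ (z* · σ / E)²
n ≥ (1.645 · 32.4 / 2.9)²
n ≥ 337.77

Minimum n = 338 (rounding up)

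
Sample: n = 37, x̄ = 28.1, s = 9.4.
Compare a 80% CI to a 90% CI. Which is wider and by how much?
90% CI is wider by 1.18

df = 36
80% CI: t* = 1.306, (26.08, 30.12), width = 2 · t* · s/√n = 4.04
90% CI: t* = 1.688, (25.49, 30.71), width = 2 · t* · s/√n = 5.22

The 90% CI is wider by 5.22 - 4.04 = 1.18.
Higher confidence requires a wider interval.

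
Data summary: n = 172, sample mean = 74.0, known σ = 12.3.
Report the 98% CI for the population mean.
(71.82, 76.18)

z-interval (σ known):
z* = 2.326 for 98% confidence

Margin of error = z* · σ/√n = 2.326 · 12.3/√172 = 2.18

CI: (74.0 - 2.18, 74.0 + 2.18) = (71.82, 76.18)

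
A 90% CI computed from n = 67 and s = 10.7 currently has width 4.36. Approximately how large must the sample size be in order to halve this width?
n ≈ 268

CI width ∝ 1/√n
To reduce width by factor 2, need √n to grow by 2 → need 2² = 4 times as many samples.

Current: n = 67, width = 4.36
New: n = 268, width ≈ 2.16

Width reduced by factor of 4.36/2.16 = 2.02.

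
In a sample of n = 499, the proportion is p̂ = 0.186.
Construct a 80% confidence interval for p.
(0.164, 0.208)

Proportion CI:
SE = √(p̂(1-p̂)/n) = √(0.186 · 0.814 / 499) = 0.01742

z* = 1.282
Margin = z* · SE = 1.282 · 0.01742 = 0.0223

CI: 0.186 ± 0.0223 = (0.164, 0.208)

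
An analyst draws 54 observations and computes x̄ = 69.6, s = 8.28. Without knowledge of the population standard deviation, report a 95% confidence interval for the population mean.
(67.34, 71.86)

t-interval (σ unknown):
df = n - 1 = 53
t* = 2.006 for 95% confidence

Margin of error = t* · s/√n = 2.006 · 8.28/√54 = 2.26

CI: (67.34, 71.86)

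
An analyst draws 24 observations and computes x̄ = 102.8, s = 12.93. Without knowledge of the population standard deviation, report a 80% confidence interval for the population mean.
(99.32, 106.28)

t-interval (σ unknown):
df = n - 1 = 23
t* = 1.319 for 80% confidence

Margin of error = t* · s/√n = 1.319 · 12.93/√24 = 3.48

CI: (99.32, 106.28)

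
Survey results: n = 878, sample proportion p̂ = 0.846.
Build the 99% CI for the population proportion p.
(0.815, 0.877)

Proportion CI:
SE = √(p̂(1-p̂)/n) = √(0.846 · 0.154 / 878) = 0.01218

z* = 2.576
Margin = z* · SE = 2.576 · 0.01218 = 0.0314

CI: 0.846 ± 0.0314 = (0.815, 0.877)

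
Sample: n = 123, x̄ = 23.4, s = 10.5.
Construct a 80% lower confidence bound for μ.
μ ≥ 22.60

Lower bound (one-sided):
t* = 0.845 (one-sided for 80%)
Lower bound = x̄ - t* · s/√n = 23.4 - 0.845 · 10.5/√123 = 22.60

We are 80% confident that μ ≥ 22.60.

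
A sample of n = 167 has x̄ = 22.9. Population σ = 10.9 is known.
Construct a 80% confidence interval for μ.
(21.82, 23.98)

z-interval (σ known):
z* = 1.282 for 80% confidence

Margin of error = z* · σ/√n = 1.282 · 10.9/√167 = 1.08

CI: (22.9 - 1.08, 22.9 + 1.08) = (21.82, 23.98)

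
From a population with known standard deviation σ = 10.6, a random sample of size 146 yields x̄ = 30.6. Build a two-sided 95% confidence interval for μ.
(28.88, 32.32)

z-interval (σ known):
z* = 1.960 for 95% confidence

Margin of error = z* · σ/√n = 1.960 · 10.6/√146 = 1.72

CI: (30.6 - 1.72, 30.6 + 1.72) = (28.88, 32.32)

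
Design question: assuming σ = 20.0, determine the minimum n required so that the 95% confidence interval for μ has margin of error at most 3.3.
n ≥ 142

For margin E ≤ 3.3:
n ≥ (z* · σ / E)²
n ≥ (1.960 · 20.0 / 3.3)²
n ≥ 141.11

Minimum n = 142 (rounding up)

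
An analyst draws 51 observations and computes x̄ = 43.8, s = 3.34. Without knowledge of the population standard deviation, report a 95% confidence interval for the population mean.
(42.86, 44.74)

t-interval (σ unknown):
df = n - 1 = 50
t* = 2.009 for 95% confidence

Margin of error = t* · s/√n = 2.009 · 3.34/√51 = 0.94

CI: (42.86, 44.74)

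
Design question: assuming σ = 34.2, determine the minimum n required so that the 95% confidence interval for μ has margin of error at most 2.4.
n ≥ 781

For margin E ≤ 2.4:
n ≥ (z* · σ / E)²
n ≥ (1.960 · 34.2 / 2.4)²
n ≥ 780.08

Minimum n = 781 (rounding up)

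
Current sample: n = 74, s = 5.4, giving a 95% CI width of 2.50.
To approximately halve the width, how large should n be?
n ≈ 296

CI width ∝ 1/√n
To reduce width by factor 2, need √n to grow by 2 → need 2² = 4 times as many samples.

Current: n = 74, width = 2.50
New: n = 296, width ≈ 1.24

Width reduced by factor of 2.50/1.24 = 2.02.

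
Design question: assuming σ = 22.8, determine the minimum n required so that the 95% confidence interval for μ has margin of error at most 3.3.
n ≥ 184

For margin E ≤ 3.3:
n ≥ (z* · σ / E)²
n ≥ (1.960 · 22.8 / 3.3)²
n ≥ 183.38

Minimum n = 184 (rounding up)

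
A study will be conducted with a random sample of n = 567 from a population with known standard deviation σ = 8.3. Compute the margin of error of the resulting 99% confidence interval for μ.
Margin of error = 0.90

Margin of error = z* · σ/√n
= 2.576 · 8.3/√567
= 2.576 · 8.3/23.8118
= 0.90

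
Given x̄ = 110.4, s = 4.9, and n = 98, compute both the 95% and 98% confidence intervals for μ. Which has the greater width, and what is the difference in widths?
98% CI is wider by 0.37

df = 97
95% CI: t* = 1.985, (109.42, 111.38), width = 2 · t* · s/√n = 1.97
98% CI: t* = 2.365, (109.23, 111.57), width = 2 · t* · s/√n = 2.34

The 98% CI is wider by 2.34 - 1.97 = 0.37.
Higher confidence requires a wider interval.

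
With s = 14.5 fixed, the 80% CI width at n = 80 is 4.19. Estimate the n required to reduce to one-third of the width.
n ≈ 720

CI width ∝ 1/√n
To reduce width by factor 3, need √n to grow by 3 → need 3² = 9 times as many samples.

Current: n = 80, width = 4.19
New: n = 720, width ≈ 1.39

Width reduced by factor of 4.19/1.39 = 3.01.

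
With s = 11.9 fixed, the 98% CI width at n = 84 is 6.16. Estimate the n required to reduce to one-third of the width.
n ≈ 756

CI width ∝ 1/√n
To reduce width by factor 3, need √n to grow by 3 → need 3² = 9 times as many samples.

Current: n = 84, width = 6.16
New: n = 756, width ≈ 2.02

Width reduced by factor of 6.16/2.02 = 3.05.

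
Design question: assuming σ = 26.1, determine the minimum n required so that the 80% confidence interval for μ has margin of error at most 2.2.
n ≥ 232

For margin E ≤ 2.2:
n ≥ (z* · σ / E)²
n ≥ (1.282 · 26.1 / 2.2)²
n ≥ 231.32

Minimum n = 232 (rounding up)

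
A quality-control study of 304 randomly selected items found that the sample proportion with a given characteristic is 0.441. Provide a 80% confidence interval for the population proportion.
(0.404, 0.478)

Proportion CI:
SE = √(p̂(1-p̂)/n) = √(0.441 · 0.559 / 304) = 0.02848

z* = 1.282
Margin = z* · SE = 1.282 · 0.02848 = 0.0365

CI: 0.441 ± 0.0365 = (0.404, 0.478)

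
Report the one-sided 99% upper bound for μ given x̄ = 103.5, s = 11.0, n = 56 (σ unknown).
μ ≤ 107.02

Upper bound (one-sided):
t* = 2.396 (one-sided for 99%)
Upper bound = x̄ + t* · s/√n = 103.5 + 2.396 · 11.0/√56 = 107.02

We are 99% confident that μ ≤ 107.02.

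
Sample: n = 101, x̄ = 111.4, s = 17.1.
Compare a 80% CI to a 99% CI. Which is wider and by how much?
99% CI is wider by 4.55

df = 100
80% CI: t* = 1.290, (109.21, 113.59), width = 2 · t* · s/√n = 4.39
99% CI: t* = 2.626, (106.93, 115.87), width = 2 · t* · s/√n = 8.94

The 99% CI is wider by 8.94 - 4.39 = 4.55.
Higher confidence requires a wider interval.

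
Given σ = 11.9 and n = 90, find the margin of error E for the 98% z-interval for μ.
Margin of error = 2.92

Margin of error = z* · σ/√n
= 2.326 · 11.9/√90
= 2.326 · 11.9/9.4868
= 2.92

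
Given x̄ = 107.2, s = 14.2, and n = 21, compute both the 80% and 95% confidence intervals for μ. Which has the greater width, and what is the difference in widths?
95% CI is wider by 4.72

df = 20
80% CI: t* = 1.325, (103.09, 111.31), width = 2 · t* · s/√n = 8.21
95% CI: t* = 2.086, (100.74, 113.66), width = 2 · t* · s/√n = 12.93

The 95% CI is wider by 12.93 - 8.21 = 4.72.
Higher confidence requires a wider interval.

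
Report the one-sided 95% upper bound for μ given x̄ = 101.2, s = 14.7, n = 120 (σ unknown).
μ ≤ 103.42

Upper bound (one-sided):
t* = 1.658 (one-sided for 95%)
Upper bound = x̄ + t* · s/√n = 101.2 + 1.658 · 14.7/√120 = 103.42

We are 95% confident that μ ≤ 103.42.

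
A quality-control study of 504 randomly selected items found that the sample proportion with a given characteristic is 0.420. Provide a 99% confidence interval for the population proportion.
(0.363, 0.477)

Proportion CI:
SE = √(p̂(1-p̂)/n) = √(0.420 · 0.580 / 504) = 0.02198

z* = 2.576
Margin = z* · SE = 2.576 · 0.02198 = 0.0566

CI: 0.420 ± 0.0566 = (0.363, 0.477)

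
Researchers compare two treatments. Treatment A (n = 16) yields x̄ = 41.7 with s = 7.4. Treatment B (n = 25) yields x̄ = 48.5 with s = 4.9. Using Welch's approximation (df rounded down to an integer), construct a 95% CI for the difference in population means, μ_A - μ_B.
(-11.13, -2.47)

Difference: x̄₁ - x̄₂ = -6.80
SE = √(s₁²/n₁ + s₂²/n₂) = √(7.4²/16 + 4.9²/25) = 2.0935
df = 23.45 → 23 (Welch–Satterthwaite, rounded down)
t* = 2.069

CI: -6.80 ± 2.069 · 2.0935 = -6.80 ± 4.33 = (-11.13, -2.47)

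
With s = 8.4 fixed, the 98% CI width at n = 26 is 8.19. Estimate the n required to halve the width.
n ≈ 104

CI width ∝ 1/√n
To reduce width by factor 2, need √n to grow by 2 → need 2² = 4 times as many samples.

Current: n = 26, width = 8.19
New: n = 104, width ≈ 3.89

Width reduced by factor of 8.19/3.89 = 2.11.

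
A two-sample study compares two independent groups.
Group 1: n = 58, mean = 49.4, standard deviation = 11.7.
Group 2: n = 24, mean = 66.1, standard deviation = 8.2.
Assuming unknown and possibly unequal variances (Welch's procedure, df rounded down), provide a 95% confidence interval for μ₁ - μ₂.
(-21.24, -12.16)

Difference: x̄₁ - x̄₂ = -16.70
SE = √(s₁²/n₁ + s₂²/n₂) = √(11.7²/58 + 8.2²/24) = 2.2720
df = 60.69 → 60 (Welch–Satterthwaite, rounded down)
t* = 2.000

CI: -16.70 ± 2.000 · 2.2720 = -16.70 ± 4.54 = (-21.24, -12.16)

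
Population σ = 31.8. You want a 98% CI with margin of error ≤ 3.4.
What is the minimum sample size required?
n ≥ 474

For margin E ≤ 3.4:
n ≥ (z* · σ / E)²
n ≥ (2.326 · 31.8 / 3.4)²
n ≥ 473.28

Minimum n = 474 (rounding up)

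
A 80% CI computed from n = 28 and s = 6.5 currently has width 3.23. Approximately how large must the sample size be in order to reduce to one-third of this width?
n ≈ 252

CI width ∝ 1/√n
To reduce width by factor 3, need √n to grow by 3 → need 3² = 9 times as many samples.

Current: n = 28, width = 3.23
New: n = 252, width ≈ 1.05

Width reduced by factor of 3.23/1.05 = 3.08.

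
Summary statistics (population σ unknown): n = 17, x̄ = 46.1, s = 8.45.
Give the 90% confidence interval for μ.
(42.52, 49.68)

t-interval (σ unknown):
df = n - 1 = 16
t* = 1.746 for 90% confidence

Margin of error = t* · s/√n = 1.746 · 8.45/√17 = 3.58

CI: (42.52, 49.68)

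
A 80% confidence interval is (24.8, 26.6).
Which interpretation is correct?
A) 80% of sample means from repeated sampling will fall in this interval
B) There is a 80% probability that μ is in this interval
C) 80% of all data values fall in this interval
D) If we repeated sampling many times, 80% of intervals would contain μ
D

A) Wrong — coverage applies to intervals containing μ, not to future x̄ values.
B) Wrong — μ is fixed; the randomness lives in the interval, not in μ.
C) Wrong — a CI is about the parameter μ, not individual data values.
D) Correct — this is the frequentist long-run coverage interpretation.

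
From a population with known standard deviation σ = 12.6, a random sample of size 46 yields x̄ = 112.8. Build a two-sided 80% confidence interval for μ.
(110.42, 115.18)

z-interval (σ known):
z* = 1.282 for 80% confidence

Margin of error = z* · σ/√n = 1.282 · 12.6/√46 = 2.38

CI: (112.8 - 2.38, 112.8 + 2.38) = (110.42, 115.18)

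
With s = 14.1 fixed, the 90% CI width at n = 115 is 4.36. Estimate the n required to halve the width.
n ≈ 460

CI width ∝ 1/√n
To reduce width by factor 2, need √n to grow by 2 → need 2² = 4 times as many samples.

Current: n = 115, width = 4.36
New: n = 460, width ≈ 2.17

Width reduced by factor of 4.36/2.17 = 2.01.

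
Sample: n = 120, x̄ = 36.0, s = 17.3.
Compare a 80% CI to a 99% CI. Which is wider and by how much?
99% CI is wider by 4.20

df = 119
80% CI: t* = 1.289, (33.96, 38.04), width = 2 · t* · s/√n = 4.07
99% CI: t* = 2.618, (31.87, 40.13), width = 2 · t* · s/√n = 8.27

The 99% CI is wider by 8.27 - 4.07 = 4.20.
Higher confidence requires a wider interval.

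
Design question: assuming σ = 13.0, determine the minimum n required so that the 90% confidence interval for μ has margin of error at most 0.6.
n ≥ 1271

For margin E ≤ 0.6:
n ≥ (z* · σ / E)²
n ≥ (1.645 · 13.0 / 0.6)²
n ≥ 1270.33

Minimum n = 1271 (rounding up)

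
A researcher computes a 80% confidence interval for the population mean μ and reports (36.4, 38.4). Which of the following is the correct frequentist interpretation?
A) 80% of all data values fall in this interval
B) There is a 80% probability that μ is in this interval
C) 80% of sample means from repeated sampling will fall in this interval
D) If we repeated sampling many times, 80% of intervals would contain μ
D

A) Wrong — a CI is about the parameter μ, not individual data values.
B) Wrong — μ is fixed; the randomness lives in the interval, not in μ.
C) Wrong — coverage applies to intervals containing μ, not to future x̄ values.
D) Correct — this is the frequentist long-run coverage interpretation.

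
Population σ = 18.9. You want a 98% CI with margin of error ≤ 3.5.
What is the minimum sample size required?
n ≥ 158

For margin E ≤ 3.5:
n ≥ (z* · σ / E)²
n ≥ (2.326 · 18.9 / 3.5)²
n ≥ 157.76

Minimum n = 158 (rounding up)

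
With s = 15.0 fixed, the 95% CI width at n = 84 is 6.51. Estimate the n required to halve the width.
n ≈ 336

CI width ∝ 1/√n
To reduce width by factor 2, need √n to grow by 2 → need 2² = 4 times as many samples.

Current: n = 84, width = 6.51
New: n = 336, width ≈ 3.22

Width reduced by factor of 6.51/3.22 = 2.02.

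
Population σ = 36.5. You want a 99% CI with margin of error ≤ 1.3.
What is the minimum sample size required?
n ≥ 5232

For margin E ≤ 1.3:
n ≥ (z* · σ / E)²
n ≥ (2.576 · 36.5 / 1.3)²
n ≥ 5231.07

Minimum n = 5232 (rounding up)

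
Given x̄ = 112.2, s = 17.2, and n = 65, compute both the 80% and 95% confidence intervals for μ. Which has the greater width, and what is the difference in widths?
95% CI is wider by 3.00

df = 64
80% CI: t* = 1.295, (109.44, 114.96), width = 2 · t* · s/√n = 5.53
95% CI: t* = 1.998, (107.94, 116.46), width = 2 · t* · s/√n = 8.53

The 95% CI is wider by 8.53 - 5.53 = 3.00.
Higher confidence requires a wider interval.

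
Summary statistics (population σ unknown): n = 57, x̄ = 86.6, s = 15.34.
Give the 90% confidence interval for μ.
(83.20, 90.00)

t-interval (σ unknown):
df = n - 1 = 56
t* = 1.673 for 90% confidence

Margin of error = t* · s/√n = 1.673 · 15.34/√57 = 3.40

CI: (83.20, 90.00)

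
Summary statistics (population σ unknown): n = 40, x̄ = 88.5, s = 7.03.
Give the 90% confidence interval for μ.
(86.63, 90.37)

t-interval (σ unknown):
df = n - 1 = 39
t* = 1.685 for 90% confidence

Margin of error = t* · s/√n = 1.685 · 7.03/√40 = 1.87

CI: (86.63, 90.37)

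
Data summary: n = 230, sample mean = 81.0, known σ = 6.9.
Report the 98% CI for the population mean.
(79.94, 82.06)

z-interval (σ known):
z* = 2.326 for 98% confidence

Margin of error = z* · σ/√n = 2.326 · 6.9/√230 = 1.06

CI: (81.0 - 1.06, 81.0 + 1.06) = (79.94, 82.06)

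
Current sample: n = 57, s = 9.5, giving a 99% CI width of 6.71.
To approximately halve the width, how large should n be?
n ≈ 228

CI width ∝ 1/√n
To reduce width by factor 2, need √n to grow by 2 → need 2² = 4 times as many samples.

Current: n = 57, width = 6.71
New: n = 228, width ≈ 3.27

Width reduced by factor of 6.71/3.27 = 2.05.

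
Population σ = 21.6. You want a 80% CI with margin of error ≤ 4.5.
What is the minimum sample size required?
n ≥ 38

For margin E ≤ 4.5:
n ≥ (z* · σ / E)²
n ≥ (1.282 · 21.6 / 4.5)²
n ≥ 37.87

Minimum n = 38 (rounding up)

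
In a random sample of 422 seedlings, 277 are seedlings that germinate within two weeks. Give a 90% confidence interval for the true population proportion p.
(0.618, 0.694)

Proportion CI:
p̂ = 277/422 = 0.65640
SE = √(p̂(1-p̂)/n) = √(0.65640 · 0.34360 / 422) = 0.02312

z* = 1.645
Margin = z* · SE = 1.645 · 0.02312 = 0.0380

CI: 0.65640 ± 0.0380 = (0.618, 0.694)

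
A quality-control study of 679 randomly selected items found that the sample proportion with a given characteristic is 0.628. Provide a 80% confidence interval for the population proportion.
(0.604, 0.652)

Proportion CI:
SE = √(p̂(1-p̂)/n) = √(0.628 · 0.372 / 679) = 0.01855

z* = 1.282
Margin = z* · SE = 1.282 · 0.01855 = 0.0238

CI: 0.628 ± 0.0238 = (0.604, 0.652)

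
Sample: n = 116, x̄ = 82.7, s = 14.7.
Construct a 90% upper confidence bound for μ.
μ ≤ 84.46

Upper bound (one-sided):
t* = 1.289 (one-sided for 90%)
Upper bound = x̄ + t* · s/√n = 82.7 + 1.289 · 14.7/√116 = 84.46

We are 90% confident that μ ≤ 84.46.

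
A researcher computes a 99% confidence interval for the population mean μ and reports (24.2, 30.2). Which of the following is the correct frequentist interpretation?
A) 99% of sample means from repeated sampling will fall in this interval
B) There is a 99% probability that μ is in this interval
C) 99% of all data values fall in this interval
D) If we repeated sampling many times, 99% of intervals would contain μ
D

A) Wrong — coverage applies to intervals containing μ, not to future x̄ values.
B) Wrong — μ is fixed; the randomness lives in the interval, not in μ.
C) Wrong — a CI is about the parameter μ, not individual data values.
D) Correct — this is the frequentist long-run coverage interpretation.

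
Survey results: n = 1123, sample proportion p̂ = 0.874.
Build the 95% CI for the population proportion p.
(0.855, 0.893)

Proportion CI:
SE = √(p̂(1-p̂)/n) = √(0.874 · 0.126 / 1123) = 0.00990

z* = 1.960
Margin = z* · SE = 1.960 · 0.00990 = 0.0194

CI: 0.874 ± 0.0194 = (0.855, 0.893)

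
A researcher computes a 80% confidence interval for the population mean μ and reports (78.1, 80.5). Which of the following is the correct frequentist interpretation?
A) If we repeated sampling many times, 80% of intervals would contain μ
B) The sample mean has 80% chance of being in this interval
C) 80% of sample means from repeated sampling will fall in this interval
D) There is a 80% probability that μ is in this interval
A

A) Correct — this is the frequentist long-run coverage interpretation.
B) Wrong — x̄ is observed and sits in the interval by construction.
C) Wrong — coverage applies to intervals containing μ, not to future x̄ values.
D) Wrong — μ is fixed; the randomness lives in the interval, not in μ.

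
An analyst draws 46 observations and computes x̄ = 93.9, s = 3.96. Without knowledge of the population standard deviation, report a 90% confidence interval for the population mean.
(92.92, 94.88)

t-interval (σ unknown):
df = n - 1 = 45
t* = 1.679 for 90% confidence

Margin of error = t* · s/√n = 1.679 · 3.96/√46 = 0.98

CI: (92.92, 94.88)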